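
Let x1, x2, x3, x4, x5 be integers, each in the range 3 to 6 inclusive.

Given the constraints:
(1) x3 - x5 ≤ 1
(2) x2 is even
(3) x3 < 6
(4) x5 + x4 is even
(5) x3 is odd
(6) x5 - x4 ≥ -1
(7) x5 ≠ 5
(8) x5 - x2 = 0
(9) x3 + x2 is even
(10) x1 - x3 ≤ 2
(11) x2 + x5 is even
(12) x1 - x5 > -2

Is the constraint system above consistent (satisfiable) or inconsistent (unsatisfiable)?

Unsatisfiable

Constraint 5 makes x3 odd and constraint 2 makes x2 even, so x3 + x2 must be odd. Constraint 9 says x3 + x2 is even — contradiction.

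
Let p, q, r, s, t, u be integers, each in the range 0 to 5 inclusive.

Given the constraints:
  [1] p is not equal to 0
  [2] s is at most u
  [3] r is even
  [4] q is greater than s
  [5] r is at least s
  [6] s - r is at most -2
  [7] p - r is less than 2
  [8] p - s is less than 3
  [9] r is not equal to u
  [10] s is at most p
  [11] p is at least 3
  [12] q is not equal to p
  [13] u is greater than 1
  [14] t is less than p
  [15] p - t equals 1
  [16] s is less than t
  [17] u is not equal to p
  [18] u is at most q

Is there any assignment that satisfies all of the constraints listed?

Satisfiable

Take p = 3, q = 2, r = 4, s = 1, t = 2, u = 2. Then constraint 6: s - r = -3; constraint 7: p - r = -1; constraint 8: p - s = 2, and every other listed constraint is also met.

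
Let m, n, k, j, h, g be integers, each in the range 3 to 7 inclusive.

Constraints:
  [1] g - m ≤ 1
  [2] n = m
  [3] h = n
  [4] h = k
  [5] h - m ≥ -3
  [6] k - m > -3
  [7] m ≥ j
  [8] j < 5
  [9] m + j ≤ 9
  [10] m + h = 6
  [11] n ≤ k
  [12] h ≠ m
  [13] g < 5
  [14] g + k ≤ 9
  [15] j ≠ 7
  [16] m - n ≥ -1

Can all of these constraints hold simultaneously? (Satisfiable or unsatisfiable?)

From constraints 2 and 3, h = n = m, so h = m. But constraint 12 says h ≠ m. Contradiction.

Unsatisfiable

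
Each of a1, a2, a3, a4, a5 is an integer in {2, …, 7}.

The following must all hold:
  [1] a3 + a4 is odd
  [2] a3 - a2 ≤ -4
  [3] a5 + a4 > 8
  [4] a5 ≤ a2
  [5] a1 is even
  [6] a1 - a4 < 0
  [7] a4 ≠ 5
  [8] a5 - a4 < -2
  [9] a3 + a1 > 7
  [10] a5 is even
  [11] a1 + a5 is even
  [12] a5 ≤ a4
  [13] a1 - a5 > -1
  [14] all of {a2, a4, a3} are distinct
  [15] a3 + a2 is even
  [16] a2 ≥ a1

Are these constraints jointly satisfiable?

Take a1 = 6, a2 = 6, a3 = 2, a4 = 7, a5 = 4. Then constraint 2: a3 - a2 = -4; constraint 3: a5 + a4 = 11; constraint 6: a1 - a4 = -1, and every other listed constraint is also met.

Satisfiable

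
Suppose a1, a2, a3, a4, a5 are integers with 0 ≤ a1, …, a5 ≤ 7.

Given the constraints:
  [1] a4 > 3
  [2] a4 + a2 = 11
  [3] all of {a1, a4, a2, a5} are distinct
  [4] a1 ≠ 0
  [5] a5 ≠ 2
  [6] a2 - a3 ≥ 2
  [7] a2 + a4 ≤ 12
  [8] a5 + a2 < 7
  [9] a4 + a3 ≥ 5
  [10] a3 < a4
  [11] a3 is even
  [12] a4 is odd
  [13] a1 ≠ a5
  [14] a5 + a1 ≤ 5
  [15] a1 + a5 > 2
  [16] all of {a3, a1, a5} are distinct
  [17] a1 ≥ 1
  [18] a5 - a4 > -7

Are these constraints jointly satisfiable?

Satisfiable

The assignment a1 = 4, a2 = 6, a3 = 2, a4 = 5, a5 = 0 works:
  constraint 2 holds since a4 + a2 = 11.
  constraint 6 holds since a2 - a3 = 4.
  constraint 7 holds since a2 + a4 = 11.
The rest check out directly.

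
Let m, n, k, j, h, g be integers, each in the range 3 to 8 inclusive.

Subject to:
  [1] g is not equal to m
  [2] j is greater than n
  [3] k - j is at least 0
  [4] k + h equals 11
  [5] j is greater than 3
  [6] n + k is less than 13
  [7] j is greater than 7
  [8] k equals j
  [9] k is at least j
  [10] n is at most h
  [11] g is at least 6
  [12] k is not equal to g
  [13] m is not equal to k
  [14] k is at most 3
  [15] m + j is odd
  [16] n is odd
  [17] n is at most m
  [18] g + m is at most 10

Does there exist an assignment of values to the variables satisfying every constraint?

From constraint 7: j ≥ 8. From constraints 9 and 14: j ≤ k and k ≤ 3, so j ≤ 3. But 3 < 8, so no value of j works.

Unsatisfiable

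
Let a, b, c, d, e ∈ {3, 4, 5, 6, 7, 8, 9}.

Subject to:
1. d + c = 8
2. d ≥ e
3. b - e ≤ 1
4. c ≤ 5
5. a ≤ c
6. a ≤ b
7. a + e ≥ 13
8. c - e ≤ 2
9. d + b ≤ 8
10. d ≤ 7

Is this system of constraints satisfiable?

From constraints 4 and 5: a ≤ c ≤ 5. From constraints 2 and 10: e ≤ d ≤ 7. Hence a + e ≤ 12. But constraint 7 requires a + e ≥ 13, and 13 > 12. Contradiction.

Unsatisfiable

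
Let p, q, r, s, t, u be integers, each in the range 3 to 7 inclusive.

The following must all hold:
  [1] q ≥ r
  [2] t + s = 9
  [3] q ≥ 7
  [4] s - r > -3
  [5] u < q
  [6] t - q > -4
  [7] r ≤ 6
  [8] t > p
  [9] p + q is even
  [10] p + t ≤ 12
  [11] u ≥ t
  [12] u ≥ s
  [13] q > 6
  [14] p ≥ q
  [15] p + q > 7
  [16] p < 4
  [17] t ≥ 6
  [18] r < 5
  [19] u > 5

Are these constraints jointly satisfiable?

From constraints 3 and 14: p ≥ q ≥ 7. From constraint 17: t ≥ 6. Hence p + t ≥ 13. But constraint 10 requires p + t ≤ 12, and 12 < 13. Contradiction.

Unsatisfiable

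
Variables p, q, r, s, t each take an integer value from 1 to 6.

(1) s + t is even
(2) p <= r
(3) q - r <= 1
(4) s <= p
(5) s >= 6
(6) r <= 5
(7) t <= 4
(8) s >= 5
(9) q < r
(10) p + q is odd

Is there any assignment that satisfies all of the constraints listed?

Unsatisfiable

From constraints 4 and 5: p ≥ s and s ≥ 6, so p ≥ 6. From constraints 2 and 6: p ≤ r and r ≤ 5, so p ≤ 5. But 5 < 6, so no value of p works.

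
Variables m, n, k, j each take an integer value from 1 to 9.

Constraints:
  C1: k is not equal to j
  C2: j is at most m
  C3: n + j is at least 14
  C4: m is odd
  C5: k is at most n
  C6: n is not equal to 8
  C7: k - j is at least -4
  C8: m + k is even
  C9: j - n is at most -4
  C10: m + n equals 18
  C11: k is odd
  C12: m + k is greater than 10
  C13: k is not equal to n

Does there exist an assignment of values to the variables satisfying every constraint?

One satisfying assignment is m = 9, n = 9, k = 3, j = 5.
For the less obvious constraints — constraint 3: n + j = 14; constraint 7: k - j = -2; constraint 9: j - n = -4 — and the others hold by inspection.

Satisfiable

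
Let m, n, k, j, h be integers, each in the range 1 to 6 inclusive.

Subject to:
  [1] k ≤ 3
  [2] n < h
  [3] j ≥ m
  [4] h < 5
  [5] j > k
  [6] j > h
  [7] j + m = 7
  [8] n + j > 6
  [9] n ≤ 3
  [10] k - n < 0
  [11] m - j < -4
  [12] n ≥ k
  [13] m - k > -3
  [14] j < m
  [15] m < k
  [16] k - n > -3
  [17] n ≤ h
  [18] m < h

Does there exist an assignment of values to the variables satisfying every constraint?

Constraints 2, 6, 12, 14, and 15 give k ≤ n, n < h, h < j, j < m, m < k. Chaining: k ≤ n < h < j < m < k, which forces k < k — impossible.

Unsatisfiable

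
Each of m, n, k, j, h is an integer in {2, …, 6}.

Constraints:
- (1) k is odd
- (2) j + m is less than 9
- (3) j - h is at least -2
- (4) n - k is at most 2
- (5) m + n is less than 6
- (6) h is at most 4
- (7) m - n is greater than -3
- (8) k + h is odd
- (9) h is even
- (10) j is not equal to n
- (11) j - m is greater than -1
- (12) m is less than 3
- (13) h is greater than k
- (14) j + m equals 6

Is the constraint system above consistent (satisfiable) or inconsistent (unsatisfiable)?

Satisfiable

Take m = 2, n = 2, k = 3, j = 4, h = 4. Then constraint 2: j + m = 6; constraint 3: j - h = 0, and every other listed constraint is also met.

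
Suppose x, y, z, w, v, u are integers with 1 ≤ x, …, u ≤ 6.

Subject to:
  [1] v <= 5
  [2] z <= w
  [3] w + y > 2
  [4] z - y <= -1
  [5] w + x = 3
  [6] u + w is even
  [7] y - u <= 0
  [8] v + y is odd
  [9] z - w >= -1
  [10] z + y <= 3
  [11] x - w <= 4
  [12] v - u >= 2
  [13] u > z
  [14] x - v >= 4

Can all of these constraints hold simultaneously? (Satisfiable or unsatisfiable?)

Constraints 4, 7, 9, 11, 12, and 14 give w − x ≥ -4, x − v ≥ 4, v − u ≥ 2, u − y ≥ 0, y − z ≥ 1, z − w ≥ -1.
Adding all 6 inequalities: the left sides telescope to 0, and the right sides sum to (-4) + 4 + 2 + 0 + 1 + (-1) = 2. So 0 ≥ 2, which is false.

Unsatisfiable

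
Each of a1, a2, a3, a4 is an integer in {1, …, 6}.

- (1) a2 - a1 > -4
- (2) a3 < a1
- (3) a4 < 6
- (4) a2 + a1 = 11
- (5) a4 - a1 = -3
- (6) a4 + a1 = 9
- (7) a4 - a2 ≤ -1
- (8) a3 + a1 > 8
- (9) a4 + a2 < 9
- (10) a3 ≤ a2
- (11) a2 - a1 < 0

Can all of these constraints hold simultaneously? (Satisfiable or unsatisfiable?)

The assignment a1 = 6, a2 = 5, a3 = 3, a4 = 3 works:
  constraint 1 holds since a2 - a1 = -1.
  constraint 4 holds since a2 + a1 = 11.
The rest check out directly.

Satisfiable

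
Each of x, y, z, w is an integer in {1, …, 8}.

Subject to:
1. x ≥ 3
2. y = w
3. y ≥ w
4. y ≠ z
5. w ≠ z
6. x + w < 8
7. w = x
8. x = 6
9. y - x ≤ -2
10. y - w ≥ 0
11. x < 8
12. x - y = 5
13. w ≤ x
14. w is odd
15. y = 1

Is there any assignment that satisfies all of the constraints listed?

Constraint 15 fixes y = 1 and constraint 8 fixes x = 6. Constraints 2 and 7 give y = w = x, so y = x. But 1 ≠ 6 — contradiction.

Unsatisfiable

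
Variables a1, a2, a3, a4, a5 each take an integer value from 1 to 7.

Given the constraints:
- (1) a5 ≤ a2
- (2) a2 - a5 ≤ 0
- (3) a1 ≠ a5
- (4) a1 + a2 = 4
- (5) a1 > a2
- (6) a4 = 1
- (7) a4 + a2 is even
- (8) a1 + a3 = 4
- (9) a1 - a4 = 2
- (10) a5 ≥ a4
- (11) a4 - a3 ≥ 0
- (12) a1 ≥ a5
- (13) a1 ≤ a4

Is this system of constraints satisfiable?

Constraints 1, 5, 10, and 13 give a1 ≤ a4, a4 ≤ a5, a5 ≤ a2, a2 < a1. Chaining: a1 ≤ a4 ≤ a5 ≤ a2 < a1, which forces a1 < a1 — impossible.

Unsatisfiable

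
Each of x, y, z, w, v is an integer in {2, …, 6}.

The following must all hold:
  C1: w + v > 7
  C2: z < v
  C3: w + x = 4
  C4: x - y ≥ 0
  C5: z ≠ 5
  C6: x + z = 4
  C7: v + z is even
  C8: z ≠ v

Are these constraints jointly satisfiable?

Satisfiable

Take x = 2, y = 2, z = 2, w = 2, v = 6. Then constraint 1: w + v = 8; constraint 3: w + x = 4; constraint 4: x - y = 0, and every other listed constraint is also met.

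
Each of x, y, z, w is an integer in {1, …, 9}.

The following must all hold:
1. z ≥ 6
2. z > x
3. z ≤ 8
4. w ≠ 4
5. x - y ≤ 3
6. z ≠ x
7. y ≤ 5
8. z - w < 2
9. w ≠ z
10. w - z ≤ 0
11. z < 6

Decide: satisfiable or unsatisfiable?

Unsatisfiable

From constraint 1: z ≥ 6. From constraint 11: z ≤ 5. But 5 < 6, so no value of z works.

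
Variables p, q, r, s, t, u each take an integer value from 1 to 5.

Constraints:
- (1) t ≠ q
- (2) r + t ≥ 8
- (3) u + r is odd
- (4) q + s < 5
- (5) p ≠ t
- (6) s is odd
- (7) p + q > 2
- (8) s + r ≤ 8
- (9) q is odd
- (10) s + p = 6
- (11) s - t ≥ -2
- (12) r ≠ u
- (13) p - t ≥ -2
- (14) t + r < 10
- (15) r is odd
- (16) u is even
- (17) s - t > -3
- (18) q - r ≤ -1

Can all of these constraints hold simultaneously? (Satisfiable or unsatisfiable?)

Satisfiable

Try p = 3, q = 1, r = 3, s = 3, t = 5, u = 4.
Check constraint 2: r + t = 8; constraint 4: q + s = 4. The remaining constraints are straightforward to verify.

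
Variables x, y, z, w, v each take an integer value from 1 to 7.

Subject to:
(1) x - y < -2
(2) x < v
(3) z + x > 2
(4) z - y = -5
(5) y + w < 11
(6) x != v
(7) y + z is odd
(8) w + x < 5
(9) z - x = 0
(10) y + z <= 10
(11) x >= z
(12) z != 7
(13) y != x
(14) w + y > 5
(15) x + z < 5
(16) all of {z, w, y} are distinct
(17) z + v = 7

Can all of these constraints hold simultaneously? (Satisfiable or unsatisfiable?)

Take x = 2, y = 7, z = 2, w = 1, v = 5. Then constraint 1: x - y = -5; constraint 3: z + x = 4, and every other listed constraint is also met.

Satisfiable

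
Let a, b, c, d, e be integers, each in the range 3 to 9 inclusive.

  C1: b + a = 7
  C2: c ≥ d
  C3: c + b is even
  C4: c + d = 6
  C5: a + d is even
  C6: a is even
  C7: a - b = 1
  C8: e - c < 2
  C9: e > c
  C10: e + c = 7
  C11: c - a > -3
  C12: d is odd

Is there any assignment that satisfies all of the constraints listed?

Unsatisfiable

Constraint 6 makes a even and constraint 12 makes d odd, so a + d must be odd. Constraint 5 says a + d is even — contradiction.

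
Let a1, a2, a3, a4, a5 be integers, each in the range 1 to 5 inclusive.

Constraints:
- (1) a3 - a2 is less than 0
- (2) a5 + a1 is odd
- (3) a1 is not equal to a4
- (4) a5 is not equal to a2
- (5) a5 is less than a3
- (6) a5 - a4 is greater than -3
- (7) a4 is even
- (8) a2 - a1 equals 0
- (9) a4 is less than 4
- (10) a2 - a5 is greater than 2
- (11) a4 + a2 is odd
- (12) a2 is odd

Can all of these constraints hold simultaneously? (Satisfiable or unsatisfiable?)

Satisfiable

One satisfying assignment is a1 = 5, a2 = 5, a3 = 4, a4 = 2, a5 = 2.
For the less obvious constraints — constraint 1: a3 - a2 = -1; constraint 6: a5 - a4 = 0; constraint 8: a2 - a1 = 0 — and the others hold by inspection.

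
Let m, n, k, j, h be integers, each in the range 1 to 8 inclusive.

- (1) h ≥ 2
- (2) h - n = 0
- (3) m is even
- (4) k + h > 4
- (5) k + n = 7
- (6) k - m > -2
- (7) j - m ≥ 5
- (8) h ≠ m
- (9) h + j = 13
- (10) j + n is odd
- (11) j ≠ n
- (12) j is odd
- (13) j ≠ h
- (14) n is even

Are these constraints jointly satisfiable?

Take m = 2, n = 6, k = 1, j = 7, h = 6. Then constraint 2: h - n = 0; constraint 4: k + h = 7, and every other listed constraint is also met.

Satisfiable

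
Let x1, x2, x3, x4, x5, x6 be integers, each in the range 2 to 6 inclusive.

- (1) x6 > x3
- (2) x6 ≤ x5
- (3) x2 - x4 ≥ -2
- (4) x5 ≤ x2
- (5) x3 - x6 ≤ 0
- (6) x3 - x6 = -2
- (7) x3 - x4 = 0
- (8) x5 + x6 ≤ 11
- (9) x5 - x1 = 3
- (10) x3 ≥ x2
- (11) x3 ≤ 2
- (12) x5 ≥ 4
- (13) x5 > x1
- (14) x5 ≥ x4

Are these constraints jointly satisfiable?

Unsatisfiable

From constraints 4 and 12: x2 ≥ x5 and x5 ≥ 4, so x2 ≥ 4. From constraints 10 and 11: x2 ≤ x3 and x3 ≤ 2, so x2 ≤ 2. But 2 < 4, so no value of x2 works.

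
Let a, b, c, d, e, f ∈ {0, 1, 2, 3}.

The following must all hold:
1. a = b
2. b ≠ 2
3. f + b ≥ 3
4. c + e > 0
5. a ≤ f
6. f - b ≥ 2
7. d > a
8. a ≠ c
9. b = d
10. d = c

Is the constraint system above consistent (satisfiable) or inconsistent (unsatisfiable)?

Unsatisfiable

From constraints 1, 9, and 10, a = b = d = c, so a = c. But constraint 8 says a ≠ c. Contradiction.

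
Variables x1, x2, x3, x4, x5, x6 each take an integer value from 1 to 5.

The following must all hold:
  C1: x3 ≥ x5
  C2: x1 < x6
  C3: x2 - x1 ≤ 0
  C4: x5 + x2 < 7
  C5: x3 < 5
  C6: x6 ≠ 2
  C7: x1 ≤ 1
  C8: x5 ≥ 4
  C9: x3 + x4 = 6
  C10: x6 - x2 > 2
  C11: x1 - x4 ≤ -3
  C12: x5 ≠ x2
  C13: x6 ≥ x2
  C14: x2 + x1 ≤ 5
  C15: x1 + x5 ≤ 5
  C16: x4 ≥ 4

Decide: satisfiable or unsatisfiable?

From constraints 1 and 8: x3 ≥ x5 ≥ 4. From constraint 16: x4 ≥ 4. Hence x3 + x4 ≥ 8. But constraint 9 requires x3 + x4 = 6, and 6 < 8. Contradiction.

Unsatisfiable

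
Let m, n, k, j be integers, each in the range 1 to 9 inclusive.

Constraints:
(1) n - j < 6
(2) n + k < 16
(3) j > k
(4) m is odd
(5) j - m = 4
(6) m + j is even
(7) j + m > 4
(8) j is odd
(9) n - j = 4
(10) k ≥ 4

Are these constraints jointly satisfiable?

The assignment m = 1, n = 9, k = 4, j = 5 works:
  constraint 1 holds since n - j = 4.
  constraint 2 holds since n + k = 13.
  constraint 5 holds since j - m = 4.
The rest check out directly.

Satisfiable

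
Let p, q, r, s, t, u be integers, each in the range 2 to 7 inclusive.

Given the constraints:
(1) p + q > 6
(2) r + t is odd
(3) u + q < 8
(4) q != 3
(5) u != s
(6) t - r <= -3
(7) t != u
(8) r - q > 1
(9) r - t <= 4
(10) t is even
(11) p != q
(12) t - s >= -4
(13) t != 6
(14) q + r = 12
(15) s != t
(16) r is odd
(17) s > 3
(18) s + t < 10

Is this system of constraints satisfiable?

The assignment p = 2, q = 5, r = 7, s = 5, t = 4, u = 2 works:
  constraint 1 holds since p + q = 7.
  constraint 3 holds since u + q = 7.
  constraint 6 holds since t - r = -3.
The rest check out directly.

Satisfiable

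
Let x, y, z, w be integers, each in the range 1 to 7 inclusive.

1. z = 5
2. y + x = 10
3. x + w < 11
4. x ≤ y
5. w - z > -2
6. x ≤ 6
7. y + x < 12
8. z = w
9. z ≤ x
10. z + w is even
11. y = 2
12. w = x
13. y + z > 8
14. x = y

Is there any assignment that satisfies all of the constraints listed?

Unsatisfiable

Constraint 1 fixes z = 5 and constraint 11 fixes y = 2. Constraints 8, 12, and 14 give z = w = x = y, so z = y. But 5 ≠ 2 — contradiction.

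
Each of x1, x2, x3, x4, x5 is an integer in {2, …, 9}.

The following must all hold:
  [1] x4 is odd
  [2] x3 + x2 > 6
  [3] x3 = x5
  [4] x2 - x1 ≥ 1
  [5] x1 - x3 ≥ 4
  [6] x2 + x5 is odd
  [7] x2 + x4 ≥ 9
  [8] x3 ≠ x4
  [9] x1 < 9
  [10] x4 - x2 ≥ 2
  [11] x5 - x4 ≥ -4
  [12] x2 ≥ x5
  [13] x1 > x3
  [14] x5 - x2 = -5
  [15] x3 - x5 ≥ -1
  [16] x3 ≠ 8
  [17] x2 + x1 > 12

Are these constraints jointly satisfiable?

Unsatisfiable

Constraints 4, 5, 10, 11, and 15 give x4 − x2 ≥ 2, x2 − x1 ≥ 1, x1 − x3 ≥ 4, x3 − x5 ≥ -1, x5 − x4 ≥ -4.
Adding all 5 inequalities: the left sides telescope to 0, and the right sides sum to 2 + 1 + 4 + (-1) + (-4) = 2. So 0 ≥ 2, which is false.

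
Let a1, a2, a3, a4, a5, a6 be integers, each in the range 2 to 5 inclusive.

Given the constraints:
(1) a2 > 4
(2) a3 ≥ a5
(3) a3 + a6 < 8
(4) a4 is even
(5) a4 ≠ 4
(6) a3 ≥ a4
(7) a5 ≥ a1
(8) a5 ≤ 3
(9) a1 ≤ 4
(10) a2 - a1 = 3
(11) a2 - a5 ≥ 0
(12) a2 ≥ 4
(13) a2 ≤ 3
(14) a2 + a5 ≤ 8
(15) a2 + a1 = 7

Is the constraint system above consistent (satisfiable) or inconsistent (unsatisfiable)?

Unsatisfiable

From constraint 13: a2 ≤ 3. From constraints 7 and 8: a1 ≤ a5 ≤ 3. Hence a2 + a1 ≤ 6. But constraint 15 requires a2 + a1 = 7, and 7 > 6. Contradiction.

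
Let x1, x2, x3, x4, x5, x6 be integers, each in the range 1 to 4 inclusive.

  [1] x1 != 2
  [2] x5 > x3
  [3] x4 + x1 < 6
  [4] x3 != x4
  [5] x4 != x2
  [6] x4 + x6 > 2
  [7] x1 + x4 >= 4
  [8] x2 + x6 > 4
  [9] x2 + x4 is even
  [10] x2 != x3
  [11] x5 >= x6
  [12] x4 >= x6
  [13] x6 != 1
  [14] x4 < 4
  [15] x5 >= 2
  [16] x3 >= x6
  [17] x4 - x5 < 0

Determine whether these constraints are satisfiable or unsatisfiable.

Take x1 = 3, x2 = 4, x3 = 3, x4 = 2, x5 = 4, x6 = 2. Then constraint 3: x4 + x1 = 5; constraint 6: x4 + x6 = 4, and every other listed constraint is also met.

Satisfiable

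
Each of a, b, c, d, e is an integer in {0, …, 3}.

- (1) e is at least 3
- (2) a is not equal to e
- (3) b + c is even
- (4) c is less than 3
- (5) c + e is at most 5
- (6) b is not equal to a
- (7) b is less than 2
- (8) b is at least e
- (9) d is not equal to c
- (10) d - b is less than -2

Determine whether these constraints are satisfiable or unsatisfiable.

From constraints 1 and 8: b ≥ e and e ≥ 3, so b ≥ 3. From constraint 7: b ≤ 1. But 1 < 3, so no value of b works.

Unsatisfiable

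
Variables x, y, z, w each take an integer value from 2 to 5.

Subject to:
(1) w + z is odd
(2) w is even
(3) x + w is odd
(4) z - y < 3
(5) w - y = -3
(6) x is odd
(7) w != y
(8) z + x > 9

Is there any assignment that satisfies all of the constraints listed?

Take x = 5, y = 5, z = 5, w = 2. Then constraint 4: z - y = 0; constraint 5: w - y = -3, and every other listed constraint is also met.

Satisfiable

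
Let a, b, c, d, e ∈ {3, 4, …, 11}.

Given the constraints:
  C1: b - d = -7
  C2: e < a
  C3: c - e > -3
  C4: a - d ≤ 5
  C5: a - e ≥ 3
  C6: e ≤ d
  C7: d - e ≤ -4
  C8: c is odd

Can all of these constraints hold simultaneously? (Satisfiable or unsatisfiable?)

Constraints 4, 5, and 7 give a − e ≥ 3, e − d ≥ 4, d − a ≥ -5.
Adding all 3 inequalities: the left sides telescope to 0, and the right sides sum to 3 + 4 + (-5) = 2. So 0 ≥ 2, which is false.

Unsatisfiable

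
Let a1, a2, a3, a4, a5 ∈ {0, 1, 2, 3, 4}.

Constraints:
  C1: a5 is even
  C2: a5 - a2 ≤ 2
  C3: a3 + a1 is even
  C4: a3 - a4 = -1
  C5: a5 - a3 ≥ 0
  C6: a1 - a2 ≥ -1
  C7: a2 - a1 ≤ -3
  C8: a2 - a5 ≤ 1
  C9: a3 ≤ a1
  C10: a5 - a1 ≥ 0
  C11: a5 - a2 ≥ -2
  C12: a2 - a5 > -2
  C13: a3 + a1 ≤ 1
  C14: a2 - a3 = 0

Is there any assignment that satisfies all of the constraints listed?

Unsatisfiable

Constraints 2, 7, and 10 give a5 − a1 ≥ 0, a1 − a2 ≥ 3, a2 − a5 ≥ -2.
Adding all 3 inequalities: the left sides telescope to 0, and the right sides sum to 0 + 3 + (-2) = 1. So 0 ≥ 1, which is false.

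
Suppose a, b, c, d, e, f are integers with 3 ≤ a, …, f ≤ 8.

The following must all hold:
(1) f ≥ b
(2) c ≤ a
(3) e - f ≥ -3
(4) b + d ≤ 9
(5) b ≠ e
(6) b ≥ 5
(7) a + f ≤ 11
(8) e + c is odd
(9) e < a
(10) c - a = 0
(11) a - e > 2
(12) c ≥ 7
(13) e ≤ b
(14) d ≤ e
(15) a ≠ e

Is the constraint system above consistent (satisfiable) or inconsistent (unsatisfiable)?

From constraints 2 and 12: a ≥ c ≥ 7. From constraints 1 and 6: f ≥ b ≥ 5. Hence a + f ≥ 12. But constraint 7 requires a + f ≤ 11, and 11 < 12. Contradiction.

Unsatisfiable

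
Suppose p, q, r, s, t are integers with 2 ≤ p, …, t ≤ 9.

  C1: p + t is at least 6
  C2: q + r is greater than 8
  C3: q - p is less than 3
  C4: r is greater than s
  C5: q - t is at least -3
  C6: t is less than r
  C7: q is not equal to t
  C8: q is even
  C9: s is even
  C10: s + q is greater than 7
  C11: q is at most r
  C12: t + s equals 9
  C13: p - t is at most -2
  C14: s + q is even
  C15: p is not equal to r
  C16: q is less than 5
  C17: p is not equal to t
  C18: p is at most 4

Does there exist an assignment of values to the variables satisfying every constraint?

Satisfiable

Take p = 2, q = 4, r = 6, s = 4, t = 5. Then constraint 1: p + t = 7; constraint 2: q + r = 10; constraint 3: q - p = 2, and every other listed constraint is also met.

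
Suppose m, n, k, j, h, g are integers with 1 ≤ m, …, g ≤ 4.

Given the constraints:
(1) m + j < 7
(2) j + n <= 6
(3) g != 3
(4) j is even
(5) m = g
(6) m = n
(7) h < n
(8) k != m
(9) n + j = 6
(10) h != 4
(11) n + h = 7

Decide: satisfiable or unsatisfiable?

Setting (m, n, k, j, h, g) = (4, 4, 3, 2, 3, 4) satisfies everything: constraint 1: m + j = 6; constraint 2: j + n = 6, and the others follow.

Satisfiable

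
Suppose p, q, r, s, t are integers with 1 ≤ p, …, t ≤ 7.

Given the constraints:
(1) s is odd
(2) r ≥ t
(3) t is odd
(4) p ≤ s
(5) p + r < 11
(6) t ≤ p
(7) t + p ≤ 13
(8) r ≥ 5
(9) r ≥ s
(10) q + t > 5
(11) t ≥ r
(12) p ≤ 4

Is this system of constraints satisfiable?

From constraints 8 and 11: t ≥ r and r ≥ 5, so t ≥ 5. From constraints 6 and 12: t ≤ p and p ≤ 4, so t ≤ 4. But 4 < 5, so no value of t works.

Unsatisfiable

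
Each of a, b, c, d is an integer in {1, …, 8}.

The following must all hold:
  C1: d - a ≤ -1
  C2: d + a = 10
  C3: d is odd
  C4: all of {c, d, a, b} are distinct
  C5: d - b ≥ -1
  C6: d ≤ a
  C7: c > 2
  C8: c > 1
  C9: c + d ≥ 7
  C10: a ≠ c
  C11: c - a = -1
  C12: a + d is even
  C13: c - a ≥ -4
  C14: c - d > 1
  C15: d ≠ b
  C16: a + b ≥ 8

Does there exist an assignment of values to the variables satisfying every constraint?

Setting (a, b, c, d) = (7, 1, 6, 3) satisfies everything: constraint 1: d - a = -4; constraint 2: d + a = 10; constraint 5: d - b = 2, and the others follow.

Satisfiable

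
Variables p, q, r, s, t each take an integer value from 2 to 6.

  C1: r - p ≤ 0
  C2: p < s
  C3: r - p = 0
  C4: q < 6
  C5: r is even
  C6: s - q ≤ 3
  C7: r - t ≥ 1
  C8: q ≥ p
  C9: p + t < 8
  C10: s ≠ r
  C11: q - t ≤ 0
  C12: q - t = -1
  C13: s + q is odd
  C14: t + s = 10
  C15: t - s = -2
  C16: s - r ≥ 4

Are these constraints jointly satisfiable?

Unsatisfiable

Constraints 6, 7, 11, and 16 give r − t ≥ 1, t − q ≥ 0, q − s ≥ -3, s − r ≥ 4.
Adding all 4 inequalities: the left sides telescope to 0, and the right sides sum to 1 + 0 + (-3) + 4 = 2. So 0 ≥ 2, which is false.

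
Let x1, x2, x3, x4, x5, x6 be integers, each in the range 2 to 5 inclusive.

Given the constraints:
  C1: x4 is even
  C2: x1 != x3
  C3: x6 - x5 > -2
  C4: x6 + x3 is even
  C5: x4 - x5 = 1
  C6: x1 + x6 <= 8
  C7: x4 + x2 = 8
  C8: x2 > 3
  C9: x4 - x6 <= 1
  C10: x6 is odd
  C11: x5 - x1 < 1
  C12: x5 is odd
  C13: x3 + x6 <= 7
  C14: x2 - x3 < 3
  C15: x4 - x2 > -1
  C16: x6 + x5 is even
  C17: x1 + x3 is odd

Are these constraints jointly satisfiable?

Satisfiable

Try x1 = 4, x2 = 4, x3 = 3, x4 = 4, x5 = 3, x6 = 3.
Check constraint 3: x6 - x5 = 0; constraint 5: x4 - x5 = 1; constraint 6: x1 + x6 = 7. The remaining constraints are straightforward to verify.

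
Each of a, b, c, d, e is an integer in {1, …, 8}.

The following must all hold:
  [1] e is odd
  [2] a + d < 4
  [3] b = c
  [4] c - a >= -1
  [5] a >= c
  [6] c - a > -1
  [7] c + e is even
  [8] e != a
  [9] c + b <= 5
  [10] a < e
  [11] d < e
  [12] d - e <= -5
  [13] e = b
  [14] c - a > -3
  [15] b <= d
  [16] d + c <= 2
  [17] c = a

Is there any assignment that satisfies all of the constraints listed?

From constraints 3, 13, and 17, e = b = c = a, so e = a. But constraint 8 says e ≠ a. Contradiction.

Unsatisfiable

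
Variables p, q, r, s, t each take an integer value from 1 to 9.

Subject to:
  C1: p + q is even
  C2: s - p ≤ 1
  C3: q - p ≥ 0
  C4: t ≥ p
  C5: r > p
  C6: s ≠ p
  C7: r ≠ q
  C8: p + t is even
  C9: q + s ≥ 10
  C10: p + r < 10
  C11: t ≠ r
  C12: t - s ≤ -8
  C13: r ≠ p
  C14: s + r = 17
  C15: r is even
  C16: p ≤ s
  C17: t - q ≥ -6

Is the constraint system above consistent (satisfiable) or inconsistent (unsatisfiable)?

Constraints 2, 3, 12, and 17 give t − q ≥ -6, q − p ≥ 0, p − s ≥ -1, s − t ≥ 8.
Adding all 4 inequalities: the left sides telescope to 0, and the right sides sum to (-6) + 0 + (-1) + 8 = 1. So 0 ≥ 1, which is false.

Unsatisfiable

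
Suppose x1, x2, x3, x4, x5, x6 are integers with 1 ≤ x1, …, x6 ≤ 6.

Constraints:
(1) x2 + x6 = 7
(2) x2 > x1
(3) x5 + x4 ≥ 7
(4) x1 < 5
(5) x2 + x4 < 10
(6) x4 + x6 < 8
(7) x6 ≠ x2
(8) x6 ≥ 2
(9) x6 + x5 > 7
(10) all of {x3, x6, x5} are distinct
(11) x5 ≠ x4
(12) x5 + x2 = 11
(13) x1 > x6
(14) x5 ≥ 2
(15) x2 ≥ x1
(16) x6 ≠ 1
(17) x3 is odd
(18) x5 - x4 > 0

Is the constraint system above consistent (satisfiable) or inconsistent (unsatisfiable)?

Satisfiable

Setting (x1, x2, x3, x4, x5, x6) = (4, 5, 5, 4, 6, 2) satisfies everything: constraint 1: x2 + x6 = 7; constraint 3: x5 + x4 = 10, and the others follow.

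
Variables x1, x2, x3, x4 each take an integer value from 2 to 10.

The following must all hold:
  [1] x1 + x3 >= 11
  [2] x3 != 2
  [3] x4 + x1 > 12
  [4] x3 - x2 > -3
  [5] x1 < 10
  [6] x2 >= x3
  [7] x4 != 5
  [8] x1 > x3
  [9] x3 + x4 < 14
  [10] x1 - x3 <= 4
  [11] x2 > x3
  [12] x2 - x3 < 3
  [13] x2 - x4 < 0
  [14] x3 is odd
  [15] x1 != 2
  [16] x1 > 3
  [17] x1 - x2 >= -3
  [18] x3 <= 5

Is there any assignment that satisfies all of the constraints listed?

The assignment x1 = 6, x2 = 6, x3 = 5, x4 = 8 works:
  constraint 1 holds since x1 + x3 = 11.
  constraint 3 holds since x4 + x1 = 14.
  constraint 4 holds since x3 - x2 = -1.
The rest check out directly.

Satisfiable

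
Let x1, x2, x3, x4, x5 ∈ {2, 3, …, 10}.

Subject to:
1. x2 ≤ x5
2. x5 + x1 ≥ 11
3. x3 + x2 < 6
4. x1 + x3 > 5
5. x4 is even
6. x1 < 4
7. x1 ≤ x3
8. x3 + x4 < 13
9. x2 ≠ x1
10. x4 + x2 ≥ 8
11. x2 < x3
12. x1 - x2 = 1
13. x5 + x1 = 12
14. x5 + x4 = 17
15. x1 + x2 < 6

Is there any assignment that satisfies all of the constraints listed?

Try x1 = 3, x2 = 2, x3 = 3, x4 = 8, x5 = 9.
Check constraint 2: x5 + x1 = 12; constraint 3: x3 + x2 = 5. The remaining constraints are straightforward to verify.

Satisfiable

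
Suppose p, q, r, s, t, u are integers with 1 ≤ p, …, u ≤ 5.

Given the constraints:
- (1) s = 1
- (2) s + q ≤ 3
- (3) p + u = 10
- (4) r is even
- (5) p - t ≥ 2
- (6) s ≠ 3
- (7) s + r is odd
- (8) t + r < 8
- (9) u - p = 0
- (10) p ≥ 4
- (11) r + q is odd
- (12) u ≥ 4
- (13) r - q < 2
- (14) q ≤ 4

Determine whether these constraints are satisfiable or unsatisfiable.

Satisfiable

The assignment p = 5, q = 1, r = 2, s = 1, t = 3, u = 5 works:
  constraint 2 holds since s + q = 2.
  constraint 3 holds since p + u = 10.
  constraint 5 holds since p - t = 2.
The rest check out directly.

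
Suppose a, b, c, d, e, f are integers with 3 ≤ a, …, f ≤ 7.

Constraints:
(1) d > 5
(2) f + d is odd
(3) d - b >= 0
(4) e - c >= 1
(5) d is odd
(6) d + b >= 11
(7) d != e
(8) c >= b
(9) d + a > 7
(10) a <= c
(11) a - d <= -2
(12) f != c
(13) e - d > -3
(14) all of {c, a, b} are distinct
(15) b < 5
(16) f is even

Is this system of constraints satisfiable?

Setting (a, b, c, d, e, f) = (3, 4, 5, 7, 6, 6) satisfies everything: constraint 3: d - b = 3; constraint 4: e - c = 1; constraint 6: d + b = 11, and the others follow.

Satisfiable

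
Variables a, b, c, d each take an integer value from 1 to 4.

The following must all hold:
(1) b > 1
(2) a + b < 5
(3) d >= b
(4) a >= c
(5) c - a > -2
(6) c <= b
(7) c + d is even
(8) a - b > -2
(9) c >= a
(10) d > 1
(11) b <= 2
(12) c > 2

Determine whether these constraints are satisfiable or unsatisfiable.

From constraint 12: c ≥ 3. From constraints 6 and 11: c ≤ b and b ≤ 2, so c ≤ 2. But 2 < 3, so no value of c works.

Unsatisfiable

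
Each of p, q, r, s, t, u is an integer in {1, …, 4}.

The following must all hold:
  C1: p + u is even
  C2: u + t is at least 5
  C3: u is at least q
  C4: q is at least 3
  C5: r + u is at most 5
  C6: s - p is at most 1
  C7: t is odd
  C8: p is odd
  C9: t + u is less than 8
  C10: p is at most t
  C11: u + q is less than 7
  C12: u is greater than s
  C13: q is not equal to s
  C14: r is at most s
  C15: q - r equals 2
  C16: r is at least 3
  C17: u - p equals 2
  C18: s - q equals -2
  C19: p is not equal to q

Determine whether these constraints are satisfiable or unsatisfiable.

From constraint 16: r ≥ 3. From constraints 3 and 4: u ≥ q ≥ 3. Hence r + u ≥ 6. But constraint 5 requires r + u ≤ 5, and 5 < 6. Contradiction.

Unsatisfiable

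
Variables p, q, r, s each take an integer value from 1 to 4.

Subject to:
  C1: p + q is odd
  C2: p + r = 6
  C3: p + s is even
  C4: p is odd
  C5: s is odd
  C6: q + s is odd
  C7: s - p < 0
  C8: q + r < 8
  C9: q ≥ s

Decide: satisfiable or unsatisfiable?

Satisfiable

The assignment p = 3, q = 4, r = 3, s = 1 works:
  constraint 2 holds since p + r = 6.
  constraint 7 holds since s - p = -2.
The rest check out directly.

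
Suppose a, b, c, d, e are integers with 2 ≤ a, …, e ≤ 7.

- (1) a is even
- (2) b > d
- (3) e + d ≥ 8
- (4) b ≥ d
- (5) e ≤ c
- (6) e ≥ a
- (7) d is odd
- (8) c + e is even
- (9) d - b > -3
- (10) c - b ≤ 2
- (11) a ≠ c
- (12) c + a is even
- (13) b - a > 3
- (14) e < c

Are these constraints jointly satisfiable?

Setting (a, b, c, d, e) = (2, 6, 6, 5, 4) satisfies everything: constraint 3: e + d = 9; constraint 9: d - b = -1; constraint 10: c - b = 0, and the others follow.

Satisfiable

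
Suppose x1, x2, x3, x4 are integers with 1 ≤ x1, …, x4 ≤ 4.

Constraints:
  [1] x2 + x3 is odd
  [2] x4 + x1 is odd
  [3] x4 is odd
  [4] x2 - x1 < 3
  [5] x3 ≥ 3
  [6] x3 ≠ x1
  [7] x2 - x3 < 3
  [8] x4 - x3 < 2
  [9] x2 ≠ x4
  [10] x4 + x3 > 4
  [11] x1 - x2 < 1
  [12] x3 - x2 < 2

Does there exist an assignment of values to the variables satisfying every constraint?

Satisfiable

The assignment x1 = 2, x2 = 4, x3 = 3, x4 = 3 works:
  constraint 4 holds since x2 - x1 = 2.
  constraint 7 holds since x2 - x3 = 1.
The rest check out directly.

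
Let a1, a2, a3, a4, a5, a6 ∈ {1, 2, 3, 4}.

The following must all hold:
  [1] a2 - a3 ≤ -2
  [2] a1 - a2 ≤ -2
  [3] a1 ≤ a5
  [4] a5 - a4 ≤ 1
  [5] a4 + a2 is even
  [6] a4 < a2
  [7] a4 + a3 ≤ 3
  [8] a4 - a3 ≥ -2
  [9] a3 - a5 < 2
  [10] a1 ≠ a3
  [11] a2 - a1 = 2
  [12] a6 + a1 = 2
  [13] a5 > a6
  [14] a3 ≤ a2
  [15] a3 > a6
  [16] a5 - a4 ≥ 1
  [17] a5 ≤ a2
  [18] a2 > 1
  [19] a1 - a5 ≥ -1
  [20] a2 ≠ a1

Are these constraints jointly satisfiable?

Unsatisfiable

Constraints 1, 2, 8, 16, and 19 give a2 − a1 ≥ 2, a1 − a5 ≥ -1, a5 − a4 ≥ 1, a4 − a3 ≥ -2, a3 − a2 ≥ 2.
Adding all 5 inequalities: the left sides telescope to 0, and the right sides sum to 2 + (-1) + 1 + (-2) + 2 = 2. So 0 ≥ 2, which is false.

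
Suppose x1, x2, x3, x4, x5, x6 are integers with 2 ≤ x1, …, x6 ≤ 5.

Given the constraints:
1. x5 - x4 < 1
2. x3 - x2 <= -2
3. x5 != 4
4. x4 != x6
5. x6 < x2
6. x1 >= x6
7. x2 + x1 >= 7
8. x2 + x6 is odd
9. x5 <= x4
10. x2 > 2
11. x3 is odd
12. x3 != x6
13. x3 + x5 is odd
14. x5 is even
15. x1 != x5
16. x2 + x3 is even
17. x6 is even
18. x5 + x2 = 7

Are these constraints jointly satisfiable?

Satisfiable

Try x1 = 3, x2 = 5, x3 = 3, x4 = 3, x5 = 2, x6 = 2.
Check constraint 1: x5 - x4 = -1; constraint 2: x3 - x2 = -2; constraint 7: x2 + x1 = 8. The remaining constraints are straightforward to verify.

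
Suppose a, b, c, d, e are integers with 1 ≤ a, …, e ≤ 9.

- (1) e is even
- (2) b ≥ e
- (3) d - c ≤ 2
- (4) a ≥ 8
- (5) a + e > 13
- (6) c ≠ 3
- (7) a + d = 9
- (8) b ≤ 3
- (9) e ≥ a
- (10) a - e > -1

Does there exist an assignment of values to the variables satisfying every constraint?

From constraints 4 and 9: e ≥ a and a ≥ 8, so e ≥ 8. From constraints 2 and 8: e ≤ b and b ≤ 3, so e ≤ 3. But 3 < 8, so no value of e works.

Unsatisfiable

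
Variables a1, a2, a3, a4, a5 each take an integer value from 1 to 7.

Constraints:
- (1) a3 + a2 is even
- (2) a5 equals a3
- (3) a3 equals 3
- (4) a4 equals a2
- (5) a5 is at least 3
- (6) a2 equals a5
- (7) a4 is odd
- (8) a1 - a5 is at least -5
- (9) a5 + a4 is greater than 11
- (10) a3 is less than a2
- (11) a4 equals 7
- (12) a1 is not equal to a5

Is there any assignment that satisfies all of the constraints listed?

Constraint 11 fixes a4 = 7 and constraint 3 fixes a3 = 3. Constraints 2, 4, and 6 give a4 = a2 = a5 = a3, so a4 = a3. But 7 ≠ 3 — contradiction.

Unsatisfiable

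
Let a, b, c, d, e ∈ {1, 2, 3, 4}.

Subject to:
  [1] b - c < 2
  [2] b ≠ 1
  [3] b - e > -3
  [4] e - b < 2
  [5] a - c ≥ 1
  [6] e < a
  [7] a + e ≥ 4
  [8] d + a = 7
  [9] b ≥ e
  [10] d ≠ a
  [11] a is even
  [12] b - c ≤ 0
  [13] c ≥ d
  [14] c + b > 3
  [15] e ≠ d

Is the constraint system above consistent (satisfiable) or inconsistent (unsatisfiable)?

Satisfiable

One satisfying assignment is a = 4, b = 2, c = 3, d = 3, e = 2.
For the less obvious constraints — constraint 1: b - c = -1; constraint 3: b - e = 0; constraint 4: e - b = 0 — and the others hold by inspection.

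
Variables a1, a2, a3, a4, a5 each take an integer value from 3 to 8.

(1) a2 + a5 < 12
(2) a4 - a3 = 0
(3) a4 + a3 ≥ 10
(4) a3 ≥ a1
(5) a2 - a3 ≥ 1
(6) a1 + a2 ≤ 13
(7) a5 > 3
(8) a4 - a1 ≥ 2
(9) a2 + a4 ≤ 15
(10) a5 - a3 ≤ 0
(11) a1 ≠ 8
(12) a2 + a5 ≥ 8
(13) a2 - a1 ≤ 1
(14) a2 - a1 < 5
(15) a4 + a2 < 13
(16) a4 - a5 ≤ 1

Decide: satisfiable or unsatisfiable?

Unsatisfiable

Constraints 5, 8, 10, 13, and 16 give a4 − a1 ≥ 2, a1 − a2 ≥ -1, a2 − a3 ≥ 1, a3 − a5 ≥ 0, a5 − a4 ≥ -1.
Adding all 5 inequalities: the left sides telescope to 0, and the right sides sum to 2 + (-1) + 1 + 0 + (-1) = 1. So 0 ≥ 1, which is false.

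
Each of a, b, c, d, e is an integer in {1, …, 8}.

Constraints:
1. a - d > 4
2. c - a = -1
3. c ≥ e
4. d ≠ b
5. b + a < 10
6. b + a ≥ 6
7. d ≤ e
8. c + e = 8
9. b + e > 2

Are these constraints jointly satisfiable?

Satisfiable

The assignment a = 7, b = 1, c = 6, d = 2, e = 2 works:
  constraint 1 holds since a - d = 5.
  constraint 2 holds since c - a = -1.
  constraint 5 holds since b + a = 8.
The rest check out directly.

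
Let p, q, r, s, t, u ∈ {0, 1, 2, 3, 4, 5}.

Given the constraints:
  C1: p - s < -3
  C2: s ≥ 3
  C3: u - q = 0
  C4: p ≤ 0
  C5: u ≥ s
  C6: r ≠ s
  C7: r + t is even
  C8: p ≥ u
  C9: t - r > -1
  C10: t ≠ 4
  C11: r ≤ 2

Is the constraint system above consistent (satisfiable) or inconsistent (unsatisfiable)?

Unsatisfiable

From constraints 2 and 5: u ≥ s and s ≥ 3, so u ≥ 3. From constraints 4 and 8: u ≤ p and p ≤ 0, so u ≤ 0. But 0 < 3, so no value of u works.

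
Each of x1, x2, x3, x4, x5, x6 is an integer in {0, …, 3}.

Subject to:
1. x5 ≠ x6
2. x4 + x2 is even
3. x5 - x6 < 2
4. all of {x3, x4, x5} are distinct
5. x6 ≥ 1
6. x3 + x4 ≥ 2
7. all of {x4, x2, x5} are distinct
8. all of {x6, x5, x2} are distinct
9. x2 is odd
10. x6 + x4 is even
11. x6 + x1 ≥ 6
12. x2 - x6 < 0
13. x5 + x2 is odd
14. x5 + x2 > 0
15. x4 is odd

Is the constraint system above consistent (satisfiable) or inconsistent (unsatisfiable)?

Try x1 = 3, x2 = 1, x3 = 0, x4 = 3, x5 = 2, x6 = 3.
Check constraint 3: x5 - x6 = -1; constraint 6: x3 + x4 = 3. The remaining constraints are straightforward to verify.

Satisfiable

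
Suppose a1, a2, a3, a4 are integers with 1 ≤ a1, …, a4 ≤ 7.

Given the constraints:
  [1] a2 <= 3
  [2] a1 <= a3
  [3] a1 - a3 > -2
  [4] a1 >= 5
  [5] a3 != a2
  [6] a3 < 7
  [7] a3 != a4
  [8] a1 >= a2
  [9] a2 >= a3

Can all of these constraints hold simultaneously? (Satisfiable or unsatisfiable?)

From constraints 2 and 4: a3 ≥ a1 and a1 ≥ 5, so a3 ≥ 5. From constraints 1 and 9: a3 ≤ a2 and a2 ≤ 3, so a3 ≤ 3. But 3 < 5, so no value of a3 works.

Unsatisfiable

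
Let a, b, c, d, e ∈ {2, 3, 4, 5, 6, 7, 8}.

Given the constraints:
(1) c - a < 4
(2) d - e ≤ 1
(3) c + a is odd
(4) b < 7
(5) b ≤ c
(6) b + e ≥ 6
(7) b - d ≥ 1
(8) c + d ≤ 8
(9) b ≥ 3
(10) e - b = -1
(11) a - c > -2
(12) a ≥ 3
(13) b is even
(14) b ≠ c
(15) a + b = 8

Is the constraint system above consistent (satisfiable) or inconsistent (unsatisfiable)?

Satisfiable

Setting (a, b, c, d, e) = (4, 4, 5, 3, 3) satisfies everything: constraint 1: c - a = 1; constraint 2: d - e = 0; constraint 6: b + e = 7, and the others follow.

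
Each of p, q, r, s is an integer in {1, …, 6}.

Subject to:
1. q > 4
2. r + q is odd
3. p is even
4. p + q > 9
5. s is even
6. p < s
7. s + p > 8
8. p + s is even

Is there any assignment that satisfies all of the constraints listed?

Try p = 4, q = 6, r = 3, s = 6.
Check constraint 2: r + q = 9 is odd; constraint 4: p + q = 10; constraint 7: s + p = 10. The remaining constraints are straightforward to verify.

Satisfiable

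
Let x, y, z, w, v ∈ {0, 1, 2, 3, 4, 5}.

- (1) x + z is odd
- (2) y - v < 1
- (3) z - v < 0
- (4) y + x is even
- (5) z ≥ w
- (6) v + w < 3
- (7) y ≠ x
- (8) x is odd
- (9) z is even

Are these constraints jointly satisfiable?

The assignment x = 5, y = 1, z = 0, w = 0, v = 1 works:
  constraint 2 holds since y - v = 0.
  constraint 3 holds since z - v = -1.
The rest check out directly.

Satisfiable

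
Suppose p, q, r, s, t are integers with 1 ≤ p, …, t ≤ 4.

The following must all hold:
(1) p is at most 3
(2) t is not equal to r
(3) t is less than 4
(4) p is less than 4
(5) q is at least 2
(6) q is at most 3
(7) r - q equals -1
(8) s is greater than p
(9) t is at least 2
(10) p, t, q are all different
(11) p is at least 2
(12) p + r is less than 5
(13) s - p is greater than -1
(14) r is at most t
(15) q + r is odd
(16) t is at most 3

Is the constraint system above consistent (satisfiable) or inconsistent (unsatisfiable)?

Constraints 1, 5, 6, 9, 11, and 16 confine each of p, t, q to the 2 values {2, 3}.
Constraint 10 requires all 3 of them to be distinct, but only 2 values are available — impossible by the pigeonhole principle.

Unsatisfiable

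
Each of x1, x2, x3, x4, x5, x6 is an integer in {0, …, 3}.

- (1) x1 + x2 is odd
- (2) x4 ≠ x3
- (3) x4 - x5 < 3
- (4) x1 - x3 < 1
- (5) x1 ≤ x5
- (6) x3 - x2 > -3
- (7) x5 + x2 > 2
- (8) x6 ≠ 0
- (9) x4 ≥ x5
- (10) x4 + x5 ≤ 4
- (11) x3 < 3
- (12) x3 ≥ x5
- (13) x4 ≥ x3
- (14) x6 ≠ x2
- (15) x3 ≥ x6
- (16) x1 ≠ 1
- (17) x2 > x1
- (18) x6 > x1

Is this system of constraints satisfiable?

Satisfiable

Take x1 = 0, x2 = 3, x3 = 1, x4 = 3, x5 = 1, x6 = 1. Then constraint 3: x4 - x5 = 2; constraint 4: x1 - x3 = -1, and every other listed constraint is also met.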